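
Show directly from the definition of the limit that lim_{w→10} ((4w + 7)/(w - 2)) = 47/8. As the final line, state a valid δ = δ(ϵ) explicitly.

Let ϵ > 0 be given. We want δ > 0 with 0 < |w − 10| < δ ⇒ |(4w + 7)/(w - 2) − (47/8)| < ϵ.
Combining over a common denominator, (4w + 7)/(w - 2) − (47/8) = [(4w + 7)·8 − 47·(w - 2)] / [8·(w - 2)] = -15(w − 10) / (8(w - 2)).
So |(4w + 7)/(w - 2) − (47/8)| = 15|w − 10| / (8·|w − 2|).
Require δ ≤ 4, so |w − 2| ≥ |8| − |w − 10| > 8 − 4 = 4.
Hence |(4w + 7)/(w - 2) − (47/8)| < 15|w − 10|/(8·4) = (15/32)|w − 10|, which is < ϵ once |w − 10| < (32/15)ϵ.
Take δ = min(4, (32/15)ϵ). Then 0 < |w − 10| < δ forces both bounds, so |(4w + 7)/(w - 2) − (47/8)| < ϵ.

δ = min(4, (32/15)ϵ)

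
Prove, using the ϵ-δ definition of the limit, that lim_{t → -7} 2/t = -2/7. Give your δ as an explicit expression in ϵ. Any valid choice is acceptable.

δ = min(7/2, (49/4)ϵ)

Let ϵ > 0 be given. We seek δ > 0 such that 0 < |t + 7| < δ implies |2/t + 2/7| < ϵ.
|2/t + 2/7| = 2·|-7 − t|/(7·|t|) = 2|t + 7|/(7|t|).
Require δ ≤ 7/2 so that |t| > 7 − 7/2 = 7/2, hence 7|t| > 49/2.
Then |2/t + 2/7| < 2|t + 7|/(49/2), which is < ϵ when |t + 7| < (49/4)ϵ.
Take δ = min(7/2, (49/4)ϵ). Then 0 < |t + 7| < δ gives both |t + 7| < 7/2 and |t + 7| < (49/4)ϵ, so |2/t + 2/7| < ϵ.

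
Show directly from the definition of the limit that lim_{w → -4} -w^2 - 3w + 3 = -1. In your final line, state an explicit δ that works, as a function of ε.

δ = min(2, ε/7)

Let ε > 0 be given. We want δ > 0 such that 0 < |w + 4| < δ implies |(-w^2 - 3w + 3) + 1| < ε.
(-w^2 - 3w + 3) + 1 = -w^2 - 3w + 4 = (w + 4)(-w + 1).
So |(-w^2 - 3w + 3) + 1| = |w + 4|·|-w + 1|.
Assume first that |w + 4| < 2, so |w| < 6. Then |-w + 1| ≤ 6 + 1 = 7.
Hence |(-w^2 - 3w + 3) + 1| ≤ 7|w + 4| < ε provided |w + 4| < ε/7.
Take δ = min(2, ε/7). Then 0 < |w + 4| < δ gives both |w + 4| < 2 and |w + 4| < ε/7, so |(-w^2 - 3w + 3) + 1| < ε.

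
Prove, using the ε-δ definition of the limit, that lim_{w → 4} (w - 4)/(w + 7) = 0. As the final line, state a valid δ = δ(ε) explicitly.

δ = min(11/2, (11/2)ε)

Let ε > 0. We want δ > 0 with 0 < |w − 4| < δ ⇒ |(w - 4)/(w + 7) − 0| < ε.
Combining over a common denominator, (w - 4)/(w + 7) − 0 = [(w - 4)·11 − 0·(w + 7)] / [11·(w + 7)] = 11(w − 4) / (11(w + 7)).
So |(w - 4)/(w + 7) − 0| = 11|w − 4| / (11·|w + 7|).
Require δ ≤ 11/2, so |w + 7| ≥ |11| − |w − 4| > 11 − 11/2 = 11/2.
Hence |(w - 4)/(w + 7) − 0| < 11|w − 4|/(11·(11/2)) = (2/11)|w − 4|, which is < ε once |w − 4| < (11/2)ε.
Take δ = min(11/2, (11/2)ε). Then 0 < |w − 4| < δ forces both bounds, so |(w - 4)/(w + 7) − 0| < ε.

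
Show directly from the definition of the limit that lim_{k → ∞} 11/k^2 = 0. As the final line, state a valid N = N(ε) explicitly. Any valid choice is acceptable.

Suppose ε > 0. For k ≥ 1, |11/k^2 − 0| = 11/k^2.
11/k^2 < ε ⇔ k^2 > 11/ε ⇔ k > (11/ε)^{1/2}.
Take N = (11/ε)^{1/2}. Then k > N implies 11/k^2 < ε.

N = (11/ε)^{1/2}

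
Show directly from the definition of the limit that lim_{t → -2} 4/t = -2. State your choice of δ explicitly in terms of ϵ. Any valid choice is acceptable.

δ = min(1, (1/2)ϵ)

Let ϵ > 0. We seek δ > 0 such that 0 < |t + 2| < δ implies |4/t + 2| < ϵ.
|4/t + 2| = 4·|-2 − t|/(2·|t|) = 4|t + 2|/(2|t|).
Restrict δ ≤ 1. Then |t + 2| < 1 gives |t| > 1, so 2|t| > 2.
Then |4/t + 2| < 4|t + 2|/2, which is < ϵ when |t + 2| < (1/2)ϵ.
Take δ = min(1, (1/2)ϵ). Then 0 < |t + 2| < δ gives both |t + 2| < 1 and |t + 2| < (1/2)ϵ, so |4/t + 2| < ϵ.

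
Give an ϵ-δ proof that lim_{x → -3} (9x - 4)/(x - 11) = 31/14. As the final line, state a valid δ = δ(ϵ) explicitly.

Suppose ϵ > 0. We want δ > 0 with 0 < |x + 3| < δ ⇒ |(9x - 4)/(x - 11) − (31/14)| < ϵ.
Combining over a common denominator, (9x - 4)/(x - 11) − (31/14) = [(9x - 4)·(-14) − (-31)·(x - 11)] / [(-14)·(x - 11)] = -95(x + 3) / ((-14)(x - 11)).
So |(9x - 4)/(x - 11) − (31/14)| = 95|x + 3| / (14·|x − 11|).
Require δ ≤ 7, so |x − 11| ≥ |-14| − |x + 3| > 14 − 7 = 7.
Hence |(9x - 4)/(x - 11) − (31/14)| < 95|x + 3|/(14·7) = (95/98)|x + 3|, which is < ϵ once |x + 3| < (98/95)ϵ.
Take δ = min(7, (98/95)ϵ). Then 0 < |x + 3| < δ forces both bounds, so |(9x - 4)/(x - 11) − (31/14)| < ϵ.

δ = min(7, (98/95)ϵ)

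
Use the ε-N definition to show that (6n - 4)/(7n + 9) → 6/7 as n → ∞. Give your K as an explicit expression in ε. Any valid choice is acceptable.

Let ε > 0. For n ≥ 1, |(6n - 4)/(7n + 9) − (6/7)| = |-82|/(7(7n + 9)) = 82/(7(7n + 9)).
Since 7n + 9 ≥ 7n for n ≥ 1, this is ≤ 82/(7·7n) = (82/49)/n.
So |(6n - 4)/(7n + 9) − (6/7)| < ε whenever n > (82/49)/ε.
Take K = (82/49)/ε. If n > K then |(6n - 4)/(7n + 9) − (6/7)| ≤ (82/49)/n < ε.

K = (82/49)/ε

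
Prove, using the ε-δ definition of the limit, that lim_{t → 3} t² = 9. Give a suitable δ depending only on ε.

δ = min(1, ε/7)

Let ε > 0. We seek δ > 0 with 0 < |t − 3| < δ ⇒ |t² − 9| < ε.
Factor: t² − 9 = (t − 3)(t + 3), so |t² − 9| = |t − 3|·|t + 3|.
Impose δ ≤ 1 so that |t| < 4; then |t + 3| ≤ 7.
Hence |t² − 9| ≤ 7|t − 3|, which is < ε once |t − 3| < ε/7.
Take δ = min(1, ε/7). If 0 < |t − 3| < δ then both bounds hold and |t² − 9| ≤ 7|t − 3| < 7·(ε/7) = ε.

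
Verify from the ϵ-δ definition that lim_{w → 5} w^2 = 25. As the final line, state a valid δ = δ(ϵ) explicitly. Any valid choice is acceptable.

Fix ϵ > 0. We seek δ > 0 with 0 < |w − 5| < δ ⇒ |w^2 − 25| < ϵ.
Factor: w^2 − 25 = (w − 5)(w + 5), so |w^2 − 25| = |w − 5|·|w + 5|.
Restrict δ ≤ 2. Then |w − 5| < 2 gives |w| < 7, so by the triangle inequality |w + 5| ≤ 7 + 5 = 12.
Hence |w^2 − 25| ≤ 12|w − 5|, which is < ϵ once |w − 5| < ϵ/12.
Take δ = min(2, ϵ/12). If 0 < |w − 5| < δ then both bounds hold and |w^2 − 25| ≤ 12|w − 5| < 12·(ϵ/12) = ϵ.

δ = min(2, ϵ/12)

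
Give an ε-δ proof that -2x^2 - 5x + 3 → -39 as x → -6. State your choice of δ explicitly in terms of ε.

δ = min(1, ε/21)

Fix ε > 0. We want δ > 0 such that 0 < |x + 6| < δ implies |(-2x^2 - 5x + 3) + 39| < ε.
(-2x^2 - 5x + 3) + 39 = -2x^2 - 5x + 42 = (x + 6)(-2x + 7).
So |(-2x^2 - 5x + 3) + 39| = |x + 6|·|-2x + 7|.
Assume first that |x + 6| < 1, so |x| < 7. Then |-2x + 7| ≤ 2·7 + 7 = 21.
Hence |(-2x^2 - 5x + 3) + 39| ≤ 21|x + 6| < ε provided |x + 6| < ε/21.
Take δ = min(1, ε/21). Then 0 < |x + 6| < δ gives both |x + 6| < 1 and |x + 6| < ε/21, so |(-2x^2 - 5x + 3) + 39| < ε.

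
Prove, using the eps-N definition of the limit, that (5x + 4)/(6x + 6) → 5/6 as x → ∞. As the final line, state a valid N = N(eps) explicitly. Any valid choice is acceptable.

Let eps > 0. We seek N > 0 such that x > N implies |(5x + 4)/(6x + 6) − (5/6)| < eps.
(5x + 4)/(6x + 6) − (5/6) = (6(5x + 4) − 5(6x + 6)) / (6(6x + 6)) = -6/(6(6x + 6)).
For x > 0 we have 6x + 6 > 6x, so |(5x + 4)/(6x + 6) − (5/6)| = 6/(6(6x + 6)) < 6/(6·6x) = (1/6)/x.
Thus |(5x + 4)/(6x + 6) − (5/6)| < eps whenever x > (1/6)/eps.
Take N = (1/6)/eps. If x > N then |(5x + 4)/(6x + 6) − (5/6)| < (1/6)/x < eps.

N = (1/6)/eps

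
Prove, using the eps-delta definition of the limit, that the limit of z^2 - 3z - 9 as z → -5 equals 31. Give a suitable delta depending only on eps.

delta = min(1, eps/14)

Let eps > 0 be given. We want delta > 0 such that 0 < |z + 5| < delta implies |(z^2 - 3z - 9) − 31| < eps.
(z^2 - 3z - 9) − 31 = z^2 - 3z - 40 = (z + 5)(z - 8).
So |(z^2 - 3z - 9) − 31| = |z + 5|·|z - 8|.
Require delta ≤ 1. Then |z + 5| < 1 gives |z| < 6, and by the triangle inequality |z - 8| ≤ 6 + 8 = 14.
Hence |(z^2 - 3z - 9) − 31| ≤ 14|z + 5| < eps provided |z + 5| < eps/14.
Take delta = min(1, eps/14). Then 0 < |z + 5| < delta gives both |z + 5| < 1 and |z + 5| < eps/14, so |(z^2 - 3z - 9) − 31| < eps.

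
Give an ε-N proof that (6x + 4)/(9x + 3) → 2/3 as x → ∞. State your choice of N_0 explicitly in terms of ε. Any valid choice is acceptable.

N_0 = (2/9)/ε

Let ε > 0. We seek N_0 > 0 such that x > N_0 implies |(6x + 4)/(9x + 3) − (2/3)| < ε.
(6x + 4)/(9x + 3) − (2/3) = (9(6x + 4) − 6(9x + 3)) / (9(9x + 3)) = 18/(9(9x + 3)).
For x > 0 we have 9x + 3 > 9x, so |(6x + 4)/(9x + 3) − (2/3)| = 18/(9(9x + 3)) < 18/(9·9x) = (2/9)/x.
Thus |(6x + 4)/(9x + 3) − (2/3)| < ε whenever x > (2/9)/ε.
Take N_0 = (2/9)/ε. If x > N_0 then |(6x + 4)/(9x + 3) − (2/3)| < (2/9)/x < ε.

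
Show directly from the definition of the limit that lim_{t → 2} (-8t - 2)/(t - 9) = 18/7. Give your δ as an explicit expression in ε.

δ = min(7/2, (49/148)ε)

Let ε > 0. We want δ > 0 with 0 < |t − 2| < δ ⇒ |(-8t - 2)/(t - 9) − (18/7)| < ε.
Combining over a common denominator, (-8t - 2)/(t - 9) − (18/7) = [(-8t - 2)·(-7) − (-18)·(t - 9)] / [(-7)·(t - 9)] = 74(t − 2) / ((-7)(t - 9)).
So |(-8t - 2)/(t - 9) − (18/7)| = 74|t − 2| / (7·|t − 9|).
Require δ ≤ 7/2, so |t − 9| ≥ |-7| − |t − 2| > 7 − 7/2 = 7/2.
Hence |(-8t - 2)/(t - 9) − (18/7)| < 74|t − 2|/(7·(7/2)) = (148/49)|t − 2|, which is < ε once |t − 2| < (49/148)ε.
Take δ = min(7/2, (49/148)ε). Then 0 < |t − 2| < δ forces both bounds, so |(-8t - 2)/(t - 9) − (18/7)| < ε.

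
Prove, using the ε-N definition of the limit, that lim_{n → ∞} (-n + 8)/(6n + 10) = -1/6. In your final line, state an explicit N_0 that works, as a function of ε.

N_0 = (29/18)/ε

Suppose ε > 0. For n ≥ 1, |(-n + 8)/(6n + 10) + 1/6| = |58|/(6(6n + 10)) = 58/(6(6n + 10)).
Since 6n + 10 ≥ 6n for n ≥ 1, this is ≤ 58/(6·6n) = (29/18)/n.
So |(-n + 8)/(6n + 10) + 1/6| < ε whenever n > (29/18)/ε.
Take N_0 = (29/18)/ε. If n > N_0 then |(-n + 8)/(6n + 10) + 1/6| ≤ (29/18)/n < ε.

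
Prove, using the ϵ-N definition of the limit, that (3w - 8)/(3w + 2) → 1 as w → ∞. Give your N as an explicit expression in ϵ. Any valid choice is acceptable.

N = (10/3)/ϵ

Suppose ϵ > 0. We seek N > 0 such that w > N implies |(3w - 8)/(3w + 2) − 1| < ϵ.
(3w - 8)/(3w + 2) − 1 = (3(3w - 8) − 3(3w + 2)) / (3(3w + 2)) = -30/(3(3w + 2)).
For w > 0 we have 3w + 2 > 3w, so |(3w - 8)/(3w + 2) − 1| = 30/(3(3w + 2)) < 30/(3·3w) = (10/3)/w.
Thus |(3w - 8)/(3w + 2) − 1| < ϵ whenever w > (10/3)/ϵ.
Take N = (10/3)/ϵ. If w > N then |(3w - 8)/(3w + 2) − 1| < (10/3)/w < ϵ.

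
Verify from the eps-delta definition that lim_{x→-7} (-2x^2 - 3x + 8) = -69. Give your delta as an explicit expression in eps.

delta = min(2, eps/29)

Let eps > 0 be given. We want delta > 0 such that 0 < |x + 7| < delta implies |(-2x^2 - 3x + 8) + 69| < eps.
(-2x^2 - 3x + 8) + 69 = -2x^2 - 3x + 77 = (x + 7)(-2x + 11).
So |(-2x^2 - 3x + 8) + 69| = |x + 7|·|-2x + 11|.
Assume first that |x + 7| < 2, so |x| < 9. Then |-2x + 11| ≤ 2·9 + 11 = 29.
Hence |(-2x^2 - 3x + 8) + 69| ≤ 29|x + 7| < eps provided |x + 7| < eps/29.
Take delta = min(2, eps/29). Then 0 < |x + 7| < delta gives both |x + 7| < 2 and |x + 7| < eps/29, so |(-2x^2 - 3x + 8) + 69| < eps.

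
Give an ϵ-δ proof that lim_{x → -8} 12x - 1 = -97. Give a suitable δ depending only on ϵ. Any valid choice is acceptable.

δ = ϵ/12

Suppose ϵ > 0. We need δ > 0 so that 0 < |x + 8| < δ implies |(12x - 1) + 97| < ϵ.
|(12x - 1) + 97| = |12x + 96| = 12|x + 8|.
So 12|x + 8| < ϵ exactly when |x + 8| < ϵ/12.
Take δ = ϵ/12. If 0 < |x + 8| < δ then |(12x - 1) + 97| = 12|x + 8| < 12·(ϵ/12) = ϵ.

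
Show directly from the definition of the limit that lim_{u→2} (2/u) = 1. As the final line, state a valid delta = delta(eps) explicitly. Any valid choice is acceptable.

delta = min(1, eps)

Let eps > 0. We seek delta > 0 such that 0 < |u − 2| < delta implies |2/u − 1| < eps.
|2/u − 1| = 2·|2 − u|/(2·|u|) = 2|u − 2|/(2|u|).
Restrict delta ≤ 1. Then |u − 2| < 1 gives |u| > 1, so 2|u| > 2.
Then |2/u − 1| < 2|u − 2|/2, which is < eps when |u − 2| < eps.
Take delta = min(1, eps). Then 0 < |u − 2| < delta gives both |u − 2| < 1 and |u − 2| < eps, so |2/u − 1| < eps.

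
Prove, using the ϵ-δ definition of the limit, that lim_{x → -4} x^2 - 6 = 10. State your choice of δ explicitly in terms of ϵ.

Fix ϵ > 0. We want δ > 0 such that 0 < |x + 4| < δ implies |(x^2 - 6) − 10| < ϵ.
(x^2 - 6) − 10 = x^2 - 16 = (x + 4)(x - 4).
So |(x^2 - 6) − 10| = |x + 4|·|x - 4|.
Require δ ≤ 1. Then |x + 4| < 1 gives |x| < 5, and by the triangle inequality |x - 4| ≤ 5 + 4 = 9.
Hence |(x^2 - 6) − 10| ≤ 9|x + 4| < ϵ provided |x + 4| < ϵ/9.
Take δ = min(1, ϵ/9). Then 0 < |x + 4| < δ gives both |x + 4| < 1 and |x + 4| < ϵ/9, so |(x^2 - 6) − 10| < ϵ.

δ = min(1, ϵ/9)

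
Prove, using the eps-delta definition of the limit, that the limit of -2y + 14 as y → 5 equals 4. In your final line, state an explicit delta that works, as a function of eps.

Suppose eps > 0. We need delta > 0 so that 0 < |y − 5| < delta implies |(-2y + 14) − 4| < eps.
|(-2y + 14) − 4| = |-2y + 10| = 2|y − 5|.
So 2|y − 5| < eps exactly when |y − 5| < eps/2.
Choosing delta = eps/2 gives |(-2y + 14) − 4| = 2|y − 5| < eps whenever |y − 5| < delta.

delta = eps/2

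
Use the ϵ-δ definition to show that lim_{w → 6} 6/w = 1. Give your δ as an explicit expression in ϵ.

δ = min(3, 3ϵ)

Suppose ϵ > 0. We seek δ > 0 such that 0 < |w − 6| < δ implies |6/w − 1| < ϵ.
|6/w − 1| = 6·|6 − w|/(6·|w|) = 6|w − 6|/(6|w|).
Restrict δ ≤ 3. Then |w − 6| < 3 gives |w| > 3, so 6|w| > 18.
Then |6/w − 1| < 6|w − 6|/18, which is < ϵ when |w − 6| < 3ϵ.
Take δ = min(3, 3ϵ). Then 0 < |w − 6| < δ gives both |w − 6| < 3 and |w − 6| < 3ϵ, so |6/w − 1| < ϵ.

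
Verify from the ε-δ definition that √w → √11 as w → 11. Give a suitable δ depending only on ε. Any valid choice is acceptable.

Let ε > 0. We want δ > 0 such that 0 < |w − 11| < δ implies |√w − √11| < ε.
Multiplying by the conjugate, |√w − √11| = |w − 11|/(√w + √11).
Restrict δ ≤ 11 so that |w − 11| < 11 forces w > 0, and then √w + √11 > √11.
Hence |√w − √11| < |w − 11|/√11, which is < ε once |w − 11| < √11·ε.
Take δ = min(11, √11·ε). If 0 < |w − 11| < δ then w > 0 and |√w − √11| < |w − 11|/√11 < ε.

δ = min(11, √11·ε)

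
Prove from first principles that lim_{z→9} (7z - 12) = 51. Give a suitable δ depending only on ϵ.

Fix ϵ > 0. We need δ > 0 so that 0 < |z − 9| < δ implies |(7z - 12) − 51| < ϵ.
Since (7z - 12) − 51 = 7(z − 9), we have |(7z - 12) − 51| = 7|z − 9|.
So 7|z − 9| < ϵ exactly when |z − 9| < ϵ/7.
Take δ = ϵ/7. If 0 < |z − 9| < δ then |(7z - 12) − 51| = 7|z − 9| < 7·(ϵ/7) = ϵ.

δ = ϵ/7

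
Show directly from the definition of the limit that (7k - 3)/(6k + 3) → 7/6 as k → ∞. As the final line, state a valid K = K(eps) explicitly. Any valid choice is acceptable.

Suppose eps > 0. For k ≥ 1, |(7k - 3)/(6k + 3) − (7/6)| = |-39|/(6(6k + 3)) = 39/(6(6k + 3)).
Since 6k + 3 ≥ 6k for k ≥ 1, this is ≤ 39/(6·6k) = (13/12)/k.
So |(7k - 3)/(6k + 3) − (7/6)| < eps whenever k > (13/12)/eps.
Take K = (13/12)/eps. If k > K then |(7k - 3)/(6k + 3) − (7/6)| ≤ (13/12)/k < eps.

K = (13/12)/eps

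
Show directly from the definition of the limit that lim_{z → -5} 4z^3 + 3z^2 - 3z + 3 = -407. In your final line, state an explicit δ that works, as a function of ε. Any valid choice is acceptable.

Fix ε > 0. We want δ > 0 such that 0 < |z + 5| < δ implies |(4z^3 + 3z^2 - 3z + 3) + 407| < ε.
(4z^3 + 3z^2 - 3z + 3) + 407 = 4z^3 + 3z^2 - 3z + 410 = (z + 5)(4z^2 - 17z + 82).
So |(4z^3 + 3z^2 - 3z + 3) + 407| = |z + 5|·|4z^2 - 17z + 82|.
Require δ ≤ 1. Then |z + 5| < 1 gives |z| < 6, and by the triangle inequality |4z^2 - 17z + 82| ≤ 4·6^2 + 17·6 + 82 = 328.
Hence |(4z^3 + 3z^2 - 3z + 3) + 407| ≤ 328|z + 5| < ε provided |z + 5| < ε/328.
Choosing δ = min(1, ε/328) ensures both conditions, hence |(4z^3 + 3z^2 - 3z + 3) + 407| < ε.

δ = min(1, ε/328)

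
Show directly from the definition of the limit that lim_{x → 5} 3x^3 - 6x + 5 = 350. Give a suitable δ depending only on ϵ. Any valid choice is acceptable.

δ = min(1, ϵ/267)

Let ϵ > 0 be given. We want δ > 0 such that 0 < |x − 5| < δ implies |(3x^3 - 6x + 5) − 350| < ϵ.
(3x^3 - 6x + 5) − 350 = 3x^3 - 6x - 345 = (x − 5)(3x^2 + 15x + 69).
So |(3x^3 - 6x + 5) − 350| = |x − 5|·|3x^2 + 15x + 69|.
Assume first that |x − 5| < 1, so |x| < 6. Then |3x^2 + 15x + 69| ≤ 3·6^2 + 15·6 + 69 = 267.
Hence |(3x^3 - 6x + 5) − 350| ≤ 267|x − 5| < ϵ provided |x − 5| < ϵ/267.
Choosing δ = min(1, ϵ/267) ensures both conditions, hence |(3x^3 - 6x + 5) − 350| < ϵ.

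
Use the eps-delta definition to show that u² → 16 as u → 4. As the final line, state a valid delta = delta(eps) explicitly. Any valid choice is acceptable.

Fix eps > 0. We seek delta > 0 with 0 < |u − 4| < delta ⇒ |u² − 16| < eps.
Factor: u² − 16 = (u − 4)(u + 4), so |u² − 16| = |u − 4|·|u + 4|.
Restrict delta ≤ 1. Then |u − 4| < 1 gives |u| < 5, so by the triangle inequality |u + 4| ≤ 5 + 4 = 9.
Hence |u² − 16| ≤ 9|u − 4|, which is < eps once |u − 4| < eps/9.
Take delta = min(1, eps/9). If 0 < |u − 4| < delta then both bounds hold and |u² − 16| ≤ 9|u − 4| < 9·(eps/9) = eps.

delta = min(1, eps/9)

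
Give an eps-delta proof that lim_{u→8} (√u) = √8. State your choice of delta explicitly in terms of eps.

delta = min(8, √8·eps)

Fix eps > 0. We want delta > 0 such that 0 < |u − 8| < delta implies |√u − √8| < eps.
Rationalise: √u − √8 = (u − 8)/(√u + √8), so |√u − √8| = |u − 8|/(√u + √8).
Restrict delta ≤ 8 so that |u − 8| < 8 forces u > 0, and then √u + √8 > √8.
Hence |√u − √8| < |u − 8|/√8, which is < eps once |u − 8| < √8·eps.
Take delta = min(8, √8·eps). If 0 < |u − 8| < delta then u > 0 and |√u − √8| < |u − 8|/√8 < eps.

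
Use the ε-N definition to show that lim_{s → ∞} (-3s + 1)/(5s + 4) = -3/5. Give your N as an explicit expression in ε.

N = (17/25)/ε

Let ε > 0 be given. We seek N > 0 such that s > N implies |(-3s + 1)/(5s + 4) + 3/5| < ε.
(-3s + 1)/(5s + 4) + 3/5 = (5(-3s + 1) − (-3)(5s + 4)) / (5(5s + 4)) = 17/(5(5s + 4)).
For s > 0 we have 5s + 4 > 5s, so |(-3s + 1)/(5s + 4) + 3/5| = 17/(5(5s + 4)) < 17/(5·5s) = (17/25)/s.
Thus |(-3s + 1)/(5s + 4) + 3/5| < ε whenever s > (17/25)/ε.
Take N = (17/25)/ε. If s > N then |(-3s + 1)/(5s + 4) + 3/5| < (17/25)/s < ε.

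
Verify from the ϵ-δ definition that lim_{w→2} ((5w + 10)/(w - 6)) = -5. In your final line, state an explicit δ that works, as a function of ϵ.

Suppose ϵ > 0. We want δ > 0 with 0 < |w − 2| < δ ⇒ |(5w + 10)/(w - 6) + 5| < ϵ.
Combining over a common denominator, (5w + 10)/(w - 6) + 5 = [(5w + 10)·(-4) − 20·(w - 6)] / [(-4)·(w - 6)] = -40(w − 2) / ((-4)(w - 6)).
So |(5w + 10)/(w - 6) + 5| = 40|w − 2| / (4·|w − 6|).
Require δ ≤ 2, so |w − 6| ≥ |-4| − |w − 2| > 4 − 2 = 2.
Hence |(5w + 10)/(w - 6) + 5| < 40|w − 2|/(4·2) = 5|w − 2|, which is < ϵ once |w − 2| < (1/5)ϵ.
Take δ = min(2, (1/5)ϵ). Then 0 < |w − 2| < δ forces both bounds, so |(5w + 10)/(w - 6) + 5| < ϵ.

δ = min(2, (1/5)ϵ)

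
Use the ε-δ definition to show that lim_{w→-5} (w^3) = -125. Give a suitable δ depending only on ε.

Let ε > 0 be given. We seek δ > 0 with 0 < |w + 5| < δ ⇒ |w^3 + 125| < ε.
Factor: w^3 + 125 = (w + 5)(w^2 - 5w + 25), so |w^3 + 125| = |w + 5|·|w^2 - 5w + 25|.
Impose δ ≤ 2 so that |w| < 7; then |w^2 - 5w + 25| ≤ 109.
Hence |w^3 + 125| ≤ 109|w + 5|, which is < ε once |w + 5| < ε/109.
Take δ = min(2, ε/109). If 0 < |w + 5| < δ then both bounds hold and |w^3 + 125| ≤ 109|w + 5| < 109·(ε/109) = ε.

δ = min(2, ε/109)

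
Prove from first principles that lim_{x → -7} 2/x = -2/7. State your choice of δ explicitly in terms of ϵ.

Let ϵ > 0. We seek δ > 0 such that 0 < |x + 7| < δ implies |2/x + 2/7| < ϵ.
|2/x + 2/7| = 2·|-7 − x|/(7·|x|) = 2|x + 7|/(7|x|).
Restrict δ ≤ 7/2. Then |x + 7| < 7/2 gives |x| > 7/2, so 7|x| > 49/2.
Then |2/x + 2/7| < 2|x + 7|/(49/2), which is < ϵ when |x + 7| < (49/4)ϵ.
Take δ = min(7/2, (49/4)ϵ). Then 0 < |x + 7| < δ gives both |x + 7| < 7/2 and |x + 7| < (49/4)ϵ, so |2/x + 2/7| < ϵ.

δ = min(7/2, (49/4)ϵ)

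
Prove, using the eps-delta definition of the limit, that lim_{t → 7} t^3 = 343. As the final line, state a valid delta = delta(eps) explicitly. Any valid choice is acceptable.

delta = min(2, eps/193)

Fix eps > 0. We seek delta > 0 with 0 < |t − 7| < delta ⇒ |t^3 − 343| < eps.
Factor: t^3 − 343 = (t − 7)(t^2 + 7t + 49), so |t^3 − 343| = |t − 7|·|t^2 + 7t + 49|.
Restrict delta ≤ 2. Then |t − 7| < 2 gives |t| < 9, so by the triangle inequality |t^2 + 7t + 49| ≤ 9^2 + 7·9 + 49 = 193.
Hence |t^3 − 343| ≤ 193|t − 7|, which is < eps once |t − 7| < eps/193.
Take delta = min(2, eps/193). If 0 < |t − 7| < delta then both bounds hold and |t^3 − 343| ≤ 193|t − 7| < 193·(eps/193) = eps.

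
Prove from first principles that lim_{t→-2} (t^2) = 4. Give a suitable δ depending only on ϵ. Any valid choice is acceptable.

Fix ϵ > 0. We seek δ > 0 with 0 < |t + 2| < δ ⇒ |t^2 − 4| < ϵ.
Factor: t^2 − 4 = (t + 2)(t - 2), so |t^2 − 4| = |t + 2|·|t - 2|.
Impose δ ≤ 1 so that |t| < 3; then |t - 2| ≤ 5.
Hence |t^2 − 4| ≤ 5|t + 2|, which is < ϵ once |t + 2| < ϵ/5.
Take δ = min(1, ϵ/5). If 0 < |t + 2| < δ then both bounds hold and |t^2 − 4| ≤ 5|t + 2| < 5·(ϵ/5) = ϵ.

δ = min(1, ϵ/5)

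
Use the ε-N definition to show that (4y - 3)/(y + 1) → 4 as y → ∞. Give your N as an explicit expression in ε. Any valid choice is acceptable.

N = 7/ε

Fix ε > 0. We seek N > 0 such that y > N implies |(4y - 3)/(y + 1) − 4| < ε.
(4y - 3)/(y + 1) − 4 = ((4y - 3) − 4(y + 1)) / ((y + 1)) = -7/((y + 1)).
For y > 0 we have y + 1 > y, so |(4y - 3)/(y + 1) − 4| = 7/((y + 1)) < 7/(y) = 7/y.
Thus |(4y - 3)/(y + 1) − 4| < ε whenever y > 7/ε.
Take N = 7/ε. If y > N then |(4y - 3)/(y + 1) − 4| < 7/y < ε.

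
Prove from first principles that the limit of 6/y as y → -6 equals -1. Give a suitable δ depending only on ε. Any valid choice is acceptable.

Fix ε > 0. We seek δ > 0 such that 0 < |y + 6| < δ implies |6/y + 1| < ε.
|6/y + 1| = 6·|-6 − y|/(6·|y|) = 6|y + 6|/(6|y|).
Require δ ≤ 3 so that |y| > 6 − 3 = 3, hence 6|y| > 18.
Then |6/y + 1| < 6|y + 6|/18, which is < ε when |y + 6| < 3ε.
Take δ = min(3, 3ε). Then 0 < |y + 6| < δ gives both |y + 6| < 3 and |y + 6| < 3ε, so |6/y + 1| < ε.

δ = min(3, 3ε)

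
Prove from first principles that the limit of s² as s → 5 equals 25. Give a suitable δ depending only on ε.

δ = min(2, ε/12)

Let ε > 0. We seek δ > 0 with 0 < |s − 5| < δ ⇒ |s² − 25| < ε.
Factor: s² − 25 = (s − 5)(s + 5), so |s² − 25| = |s − 5|·|s + 5|.
Impose δ ≤ 2 so that |s| < 7; then |s + 5| ≤ 12.
Hence |s² − 25| ≤ 12|s − 5|, which is < ε once |s − 5| < ε/12.
Take δ = min(2, ε/12). If 0 < |s − 5| < δ then both bounds hold and |s² − 25| ≤ 12|s − 5| < 12·(ε/12) = ε.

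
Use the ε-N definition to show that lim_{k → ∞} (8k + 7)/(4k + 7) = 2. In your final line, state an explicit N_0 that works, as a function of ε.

Let ε > 0 be given. For k ≥ 1, |(8k + 7)/(4k + 7) − 2| = |-28|/(4(4k + 7)) = 28/(4(4k + 7)).
Since 4k + 7 ≥ 4k for k ≥ 1, this is ≤ 28/(4·4k) = (7/4)/k.
So |(8k + 7)/(4k + 7) − 2| < ε whenever k > (7/4)/ε.
Take N_0 = (7/4)/ε. If k > N_0 then |(8k + 7)/(4k + 7) − 2| ≤ (7/4)/k < ε.

N_0 = (7/4)/ε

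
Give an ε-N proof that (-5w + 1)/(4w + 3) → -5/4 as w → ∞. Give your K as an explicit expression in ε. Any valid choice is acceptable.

K = (19/16)/ε

Let ε > 0 be given. We seek K > 0 such that w > K implies |(-5w + 1)/(4w + 3) + 5/4| < ε.
(-5w + 1)/(4w + 3) + 5/4 = (4(-5w + 1) − (-5)(4w + 3)) / (4(4w + 3)) = 19/(4(4w + 3)).
For w > 0 we have 4w + 3 > 4w, so |(-5w + 1)/(4w + 3) + 5/4| = 19/(4(4w + 3)) < 19/(4·4w) = (19/16)/w.
Thus |(-5w + 1)/(4w + 3) + 5/4| < ε whenever w > (19/16)/ε.
Take K = (19/16)/ε. If w > K then |(-5w + 1)/(4w + 3) + 5/4| < (19/16)/w < ε.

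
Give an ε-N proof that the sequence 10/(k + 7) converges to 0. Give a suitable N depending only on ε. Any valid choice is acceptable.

N = 10/ε

Let ε > 0. For k ≥ 1, |10/(k + 7) − 0| = 10/(k + 7) ≤ 10/k.
We need 10/k < ε, i.e. k > 10/ε.
Take N = 10/ε. If k > N then |10/(k + 7)| ≤ 10/k < ε.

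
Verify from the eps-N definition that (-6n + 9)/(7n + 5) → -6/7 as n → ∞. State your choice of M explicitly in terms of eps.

M = (93/49)/eps

Fix eps > 0. For n ≥ 1, |(-6n + 9)/(7n + 5) + 6/7| = |93|/(7(7n + 5)) = 93/(7(7n + 5)).
Since 7n + 5 ≥ 7n for n ≥ 1, this is ≤ 93/(7·7n) = (93/49)/n.
So |(-6n + 9)/(7n + 5) + 6/7| < eps whenever n > (93/49)/eps.
Take M = (93/49)/eps. If n > M then |(-6n + 9)/(7n + 5) + 6/7| ≤ (93/49)/n < eps.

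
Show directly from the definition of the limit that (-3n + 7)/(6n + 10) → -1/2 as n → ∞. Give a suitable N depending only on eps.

N = 2/eps

Suppose eps > 0. For n ≥ 1, |(-3n + 7)/(6n + 10) + 1/2| = |72|/(6(6n + 10)) = 72/(6(6n + 10)).
Since 6n + 10 ≥ 6n for n ≥ 1, this is ≤ 72/(6·6n) = 2/n.
So |(-3n + 7)/(6n + 10) + 1/2| < eps whenever n > 2/eps.
Take N = 2/eps. If n > N then |(-3n + 7)/(6n + 10) + 1/2| ≤ 2/n < eps.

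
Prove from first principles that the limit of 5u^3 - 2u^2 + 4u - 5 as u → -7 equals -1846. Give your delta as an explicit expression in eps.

delta = min(2, eps/1001)

Let eps > 0 be given. We want delta > 0 such that 0 < |u + 7| < delta implies |(5u^3 - 2u^2 + 4u - 5) + 1846| < eps.
(5u^3 - 2u^2 + 4u - 5) + 1846 = 5u^3 - 2u^2 + 4u + 1841 = (u + 7)(5u^2 - 37u + 263).
So |(5u^3 - 2u^2 + 4u - 5) + 1846| = |u + 7|·|5u^2 - 37u + 263|.
Require delta ≤ 2. Then |u + 7| < 2 gives |u| < 9, and by the triangle inequality |5u^2 - 37u + 263| ≤ 5·9^2 + 37·9 + 263 = 1001.
Hence |(5u^3 - 2u^2 + 4u - 5) + 1846| ≤ 1001|u + 7| < eps provided |u + 7| < eps/1001.
Choosing delta = min(2, eps/1001) ensures both conditions, hence |(5u^3 - 2u^2 + 4u - 5) + 1846| < eps.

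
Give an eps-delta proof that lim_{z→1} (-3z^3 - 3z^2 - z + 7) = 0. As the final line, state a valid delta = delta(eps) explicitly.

delta = min(2, eps/52)

Let eps > 0. We want delta > 0 such that 0 < |z − 1| < delta implies |(-3z^3 - 3z^2 - z + 7)| < eps.
(-3z^3 - 3z^2 - z + 7) = -3z^3 - 3z^2 - z + 7 = (z − 1)(-3z^2 - 6z - 7).
So |(-3z^3 - 3z^2 - z + 7)| = |z − 1|·|-3z^2 - 6z - 7|.
Require delta ≤ 2. Then |z − 1| < 2 gives |z| < 3, and by the triangle inequality |-3z^2 - 6z - 7| ≤ 3·3^2 + 6·3 + 7 = 52.
Hence |(-3z^3 - 3z^2 - z + 7)| ≤ 52|z − 1| < eps provided |z − 1| < eps/52.
Take delta = min(2, eps/52). Then 0 < |z − 1| < delta gives both |z − 1| < 2 and |z − 1| < eps/52, so |(-3z^3 - 3z^2 - z + 7)| < eps.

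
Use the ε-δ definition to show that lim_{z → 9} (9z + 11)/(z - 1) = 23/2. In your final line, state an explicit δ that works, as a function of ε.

δ = min(4, (8/5)ε)

Let ε > 0. We want δ > 0 with 0 < |z − 9| < δ ⇒ |(9z + 11)/(z - 1) − (23/2)| < ε.
Combining over a common denominator, (9z + 11)/(z - 1) − (23/2) = [(9z + 11)·8 − 92·(z - 1)] / [8·(z - 1)] = -20(z − 9) / (8(z - 1)).
So |(9z + 11)/(z - 1) − (23/2)| = 20|z − 9| / (8·|z − 1|).
Require δ ≤ 4, so |z − 1| ≥ |8| − |z − 9| > 8 − 4 = 4.
Hence |(9z + 11)/(z - 1) − (23/2)| < 20|z − 9|/(8·4) = (5/8)|z − 9|, which is < ε once |z − 9| < (8/5)ε.
Take δ = min(4, (8/5)ε). Then 0 < |z − 9| < δ forces both bounds, so |(9z + 11)/(z - 1) − (23/2)| < ε.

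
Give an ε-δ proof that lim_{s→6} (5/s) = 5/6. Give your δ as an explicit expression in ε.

Let ε > 0 be given. We seek δ > 0 such that 0 < |s − 6| < δ implies |5/s − (5/6)| < ε.
|5/s − (5/6)| = 5·|6 − s|/(6·|s|) = 5|s − 6|/(6|s|).
Require δ ≤ 3 so that |s| > 6 − 3 = 3, hence 6|s| > 18.
Then |5/s − (5/6)| < 5|s − 6|/18, which is < ε when |s − 6| < (18/5)ε.
Take δ = min(3, (18/5)ε). Then 0 < |s − 6| < δ gives both |s − 6| < 3 and |s − 6| < (18/5)ε, so |5/s − (5/6)| < ε.

δ = min(3, (18/5)ε)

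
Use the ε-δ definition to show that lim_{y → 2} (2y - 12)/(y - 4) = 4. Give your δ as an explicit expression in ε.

Let ε > 0 be given. We want δ > 0 with 0 < |y − 2| < δ ⇒ |(2y - 12)/(y - 4) − 4| < ε.
Combining over a common denominator, (2y - 12)/(y - 4) − 4 = [(2y - 12)·(-2) − (-8)·(y - 4)] / [(-2)·(y - 4)] = 4(y − 2) / ((-2)(y - 4)).
So |(2y - 12)/(y - 4) − 4| = 4|y − 2| / (2·|y − 4|).
Require δ ≤ 1, so |y − 4| ≥ |-2| − |y − 2| > 2 − 1 = 1.
Hence |(2y - 12)/(y - 4) − 4| < 4|y − 2|/(2·1) = 2|y − 2|, which is < ε once |y − 2| < (1/2)ε.
Take δ = min(1, (1/2)ε). Then 0 < |y − 2| < δ forces both bounds, so |(2y - 12)/(y - 4) − 4| < ε.

δ = min(1, (1/2)ε)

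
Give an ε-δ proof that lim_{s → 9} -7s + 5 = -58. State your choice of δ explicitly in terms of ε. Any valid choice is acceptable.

Suppose ε > 0. We need δ > 0 so that 0 < |s − 9| < δ implies |(-7s + 5) + 58| < ε.
|(-7s + 5) + 58| = |-7s + 63| = 7|s − 9|.
Thus it suffices that |s − 9| < ε/7.
Take δ = ε/7. If 0 < |s − 9| < δ then |(-7s + 5) + 58| = 7|s − 9| < 7·(ε/7) = ε.

δ = ε/7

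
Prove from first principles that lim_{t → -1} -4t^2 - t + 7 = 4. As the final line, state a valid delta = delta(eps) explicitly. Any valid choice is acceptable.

Let eps > 0 be given. We want delta > 0 such that 0 < |t + 1| < delta implies |(-4t^2 - t + 7) − 4| < eps.
(-4t^2 - t + 7) − 4 = -4t^2 - t + 3 = (t + 1)(-4t + 3).
So |(-4t^2 - t + 7) − 4| = |t + 1|·|-4t + 3|.
Assume first that |t + 1| < 1, so |t| < 2. Then |-4t + 3| ≤ 4·2 + 3 = 11.
Hence |(-4t^2 - t + 7) − 4| ≤ 11|t + 1| < eps provided |t + 1| < eps/11.
Take delta = min(1, eps/11). Then 0 < |t + 1| < delta gives both |t + 1| < 1 and |t + 1| < eps/11, so |(-4t^2 - t + 7) − 4| < eps.

delta = min(1, eps/11)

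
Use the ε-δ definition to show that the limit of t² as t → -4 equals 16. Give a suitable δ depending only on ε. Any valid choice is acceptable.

δ = min(1, ε/9)

Let ε > 0. We seek δ > 0 with 0 < |t + 4| < δ ⇒ |t² − 16| < ε.
Factor: t² − 16 = (t + 4)(t - 4), so |t² − 16| = |t + 4|·|t - 4|.
Impose δ ≤ 1 so that |t| < 5; then |t - 4| ≤ 9.
Hence |t² − 16| ≤ 9|t + 4|, which is < ε once |t + 4| < ε/9.
Take δ = min(1, ε/9). If 0 < |t + 4| < δ then both bounds hold and |t² − 16| ≤ 9|t + 4| < 9·(ε/9) = ε.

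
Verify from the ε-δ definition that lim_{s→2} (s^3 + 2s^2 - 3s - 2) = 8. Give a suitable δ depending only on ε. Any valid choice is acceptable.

δ = min(1, ε/26)

Suppose ε > 0. We want δ > 0 such that 0 < |s − 2| < δ implies |(s^3 + 2s^2 - 3s - 2) − 8| < ε.
(s^3 + 2s^2 - 3s - 2) − 8 = s^3 + 2s^2 - 3s - 10 = (s − 2)(s^2 + 4s + 5).
So |(s^3 + 2s^2 - 3s - 2) − 8| = |s − 2|·|s^2 + 4s + 5|.
Assume first that |s − 2| < 1, so |s| < 3. Then |s^2 + 4s + 5| ≤ 3^2 + 4·3 + 5 = 26.
Hence |(s^3 + 2s^2 - 3s - 2) − 8| ≤ 26|s − 2| < ε provided |s − 2| < ε/26.
Choosing δ = min(1, ε/26) ensures both conditions, hence |(s^3 + 2s^2 - 3s - 2) − 8| < ε.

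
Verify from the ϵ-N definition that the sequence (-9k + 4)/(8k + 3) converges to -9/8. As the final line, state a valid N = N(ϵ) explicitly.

N = (59/64)/ϵ

Let ϵ > 0 be given. For k ≥ 1, |(-9k + 4)/(8k + 3) + 9/8| = |59|/(8(8k + 3)) = 59/(8(8k + 3)).
Since 8k + 3 ≥ 8k for k ≥ 1, this is ≤ 59/(8·8k) = (59/64)/k.
So |(-9k + 4)/(8k + 3) + 9/8| < ϵ whenever k > (59/64)/ϵ.
Take N = (59/64)/ϵ. If k > N then |(-9k + 4)/(8k + 3) + 9/8| ≤ (59/64)/k < ϵ.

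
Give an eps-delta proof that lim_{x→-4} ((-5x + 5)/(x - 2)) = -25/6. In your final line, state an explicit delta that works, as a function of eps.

Fix eps > 0. We want delta > 0 with 0 < |x + 4| < delta ⇒ |(-5x + 5)/(x - 2) + 25/6| < eps.
Combining over a common denominator, (-5x + 5)/(x - 2) + 25/6 = [(-5x + 5)·(-6) − 25·(x - 2)] / [(-6)·(x - 2)] = 5(x + 4) / ((-6)(x - 2)).
So |(-5x + 5)/(x - 2) + 25/6| = 5|x + 4| / (6·|x − 2|).
Require delta ≤ 3, so |x − 2| ≥ |-6| − |x + 4| > 6 − 3 = 3.
Hence |(-5x + 5)/(x - 2) + 25/6| < 5|x + 4|/(6·3) = (5/18)|x + 4|, which is < eps once |x + 4| < (18/5)eps.
Take delta = min(3, (18/5)eps). Then 0 < |x + 4| < delta forces both bounds, so |(-5x + 5)/(x - 2) + 25/6| < eps.

delta = min(3, (18/5)eps)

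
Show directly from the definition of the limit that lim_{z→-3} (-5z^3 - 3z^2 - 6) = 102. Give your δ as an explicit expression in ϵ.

Fix ϵ > 0. We want δ > 0 such that 0 < |z + 3| < δ implies |(-5z^3 - 3z^2 - 6) − 102| < ϵ.
(-5z^3 - 3z^2 - 6) − 102 = -5z^3 - 3z^2 - 108 = (z + 3)(-5z^2 + 12z - 36).
So |(-5z^3 - 3z^2 - 6) − 102| = |z + 3|·|-5z^2 + 12z - 36|.
Require δ ≤ 2. Then |z + 3| < 2 gives |z| < 5, and by the triangle inequality |-5z^2 + 12z - 36| ≤ 5·5^2 + 12·5 + 36 = 221.
Hence |(-5z^3 - 3z^2 - 6) − 102| ≤ 221|z + 3| < ϵ provided |z + 3| < ϵ/221.
Take δ = min(2, ϵ/221). Then 0 < |z + 3| < δ gives both |z + 3| < 2 and |z + 3| < ϵ/221, so |(-5z^3 - 3z^2 - 6) − 102| < ϵ.

δ = min(2, ϵ/221)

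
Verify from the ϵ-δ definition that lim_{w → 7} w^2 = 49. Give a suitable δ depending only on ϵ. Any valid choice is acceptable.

Fix ϵ > 0. We seek δ > 0 with 0 < |w − 7| < δ ⇒ |w^2 − 49| < ϵ.
Factor: w^2 − 49 = (w − 7)(w + 7), so |w^2 − 49| = |w − 7|·|w + 7|.
Restrict δ ≤ 1. Then |w − 7| < 1 gives |w| < 8, so by the triangle inequality |w + 7| ≤ 8 + 7 = 15.
Hence |w^2 − 49| ≤ 15|w − 7|, which is < ϵ once |w − 7| < ϵ/15.
Take δ = min(1, ϵ/15). If 0 < |w − 7| < δ then both bounds hold and |w^2 − 49| ≤ 15|w − 7| < 15·(ϵ/15) = ϵ.

δ = min(1, ϵ/15)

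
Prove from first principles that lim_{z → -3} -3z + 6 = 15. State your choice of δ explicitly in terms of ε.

δ = ε/3

Let ε > 0 be given. We need δ > 0 so that 0 < |z + 3| < δ implies |(-3z + 6) − 15| < ε.
Since (-3z + 6) − 15 = -3(z + 3), we have |(-3z + 6) − 15| = 3|z + 3|.
Thus it suffices that |z + 3| < ε/3.
Take δ = ε/3. If 0 < |z + 3| < δ then |(-3z + 6) − 15| = 3|z + 3| < 3·(ε/3) = ε.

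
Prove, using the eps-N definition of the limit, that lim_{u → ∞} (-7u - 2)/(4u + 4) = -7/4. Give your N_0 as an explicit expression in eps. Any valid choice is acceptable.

Let eps > 0 be given. We seek N_0 > 0 such that u > N_0 implies |(-7u - 2)/(4u + 4) + 7/4| < eps.
(-7u - 2)/(4u + 4) + 7/4 = (4(-7u - 2) − (-7)(4u + 4)) / (4(4u + 4)) = 20/(4(4u + 4)).
For u > 0 we have 4u + 4 > 4u, so |(-7u - 2)/(4u + 4) + 7/4| = 20/(4(4u + 4)) < 20/(4·4u) = (5/4)/u.
Thus |(-7u - 2)/(4u + 4) + 7/4| < eps whenever u > (5/4)/eps.
Take N_0 = (5/4)/eps. If u > N_0 then |(-7u - 2)/(4u + 4) + 7/4| < (5/4)/u < eps.

N_0 = (5/4)/eps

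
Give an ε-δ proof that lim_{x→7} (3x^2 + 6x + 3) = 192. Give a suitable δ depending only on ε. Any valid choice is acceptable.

Let ε > 0. We want δ > 0 such that 0 < |x − 7| < δ implies |(3x^2 + 6x + 3) − 192| < ε.
(3x^2 + 6x + 3) − 192 = 3x^2 + 6x - 189 = (x − 7)(3x + 27).
So |(3x^2 + 6x + 3) − 192| = |x − 7|·|3x + 27|.
Require δ ≤ 1. Then |x − 7| < 1 gives |x| < 8, and by the triangle inequality |3x + 27| ≤ 3·8 + 27 = 51.
Hence |(3x^2 + 6x + 3) − 192| ≤ 51|x − 7| < ε provided |x − 7| < ε/51.
Take δ = min(1, ε/51). Then 0 < |x − 7| < δ gives both |x − 7| < 1 and |x − 7| < ε/51, so |(3x^2 + 6x + 3) − 192| < ε.

δ = min(1, ε/51)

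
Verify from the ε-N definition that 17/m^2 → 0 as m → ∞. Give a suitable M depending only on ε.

Suppose ε > 0. For m ≥ 1, |17/m^2 − 0| = 17/m^2.
17/m^2 < ε ⇔ m^2 > 17/ε ⇔ m > (17/ε)^{1/2}.
Take M = (17/ε)^{1/2}. Then m > M implies 17/m^2 < ε.

M = (17/ε)^{1/2}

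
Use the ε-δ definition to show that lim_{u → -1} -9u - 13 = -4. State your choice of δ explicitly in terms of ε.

Suppose ε > 0. We need δ > 0 so that 0 < |u + 1| < δ implies |(-9u - 13) + 4| < ε.
|(-9u - 13) + 4| = |-9u - 9| = 9|u + 1|.
So 9|u + 1| < ε exactly when |u + 1| < ε/9.
Take δ = ε/9. If 0 < |u + 1| < δ then |(-9u - 13) + 4| = 9|u + 1| < 9·(ε/9) = ε.

δ = ε/9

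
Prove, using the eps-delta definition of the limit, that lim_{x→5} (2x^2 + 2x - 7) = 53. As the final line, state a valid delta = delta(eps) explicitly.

delta = min(1, eps/24)

Fix eps > 0. We want delta > 0 such that 0 < |x − 5| < delta implies |(2x^2 + 2x - 7) − 53| < eps.
(2x^2 + 2x - 7) − 53 = 2x^2 + 2x - 60 = (x − 5)(2x + 12).
So |(2x^2 + 2x - 7) − 53| = |x − 5|·|2x + 12|.
Require delta ≤ 1. Then |x − 5| < 1 gives |x| < 6, and by the triangle inequality |2x + 12| ≤ 2·6 + 12 = 24.
Hence |(2x^2 + 2x - 7) − 53| ≤ 24|x − 5| < eps provided |x − 5| < eps/24.
Choosing delta = min(1, eps/24) ensures both conditions, hence |(2x^2 + 2x - 7) − 53| < eps.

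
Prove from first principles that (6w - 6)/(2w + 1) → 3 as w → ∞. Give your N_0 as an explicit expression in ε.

N_0 = (9/2)/ε

Let ε > 0. We seek N_0 > 0 such that w > N_0 implies |(6w - 6)/(2w + 1) − 3| < ε.
(6w - 6)/(2w + 1) − 3 = (2(6w - 6) − 6(2w + 1)) / (2(2w + 1)) = -18/(2(2w + 1)).
For w > 0 we have 2w + 1 > 2w, so |(6w - 6)/(2w + 1) − 3| = 18/(2(2w + 1)) < 18/(2·2w) = (9/2)/w.
Thus |(6w - 6)/(2w + 1) − 3| < ε whenever w > (9/2)/ε.
Take N_0 = (9/2)/ε. If w > N_0 then |(6w - 6)/(2w + 1) − 3| < (9/2)/w < ε.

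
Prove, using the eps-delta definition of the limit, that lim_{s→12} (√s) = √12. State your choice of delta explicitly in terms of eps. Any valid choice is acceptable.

delta = min(12, √12·eps)

Suppose eps > 0. We want delta > 0 such that 0 < |s − 12| < delta implies |√s − √12| < eps.
Rationalise: √s − √12 = (s − 12)/(√s + √12), so |√s − √12| = |s − 12|/(√s + √12).
Restrict delta ≤ 12 so that |s − 12| < 12 forces s > 0, and then √s + √12 > √12.
Hence |√s − √12| < |s − 12|/√12, which is < eps once |s − 12| < √12·eps.
Take delta = min(12, √12·eps). If 0 < |s − 12| < delta then s > 0 and |√s − √12| < |s − 12|/√12 < eps.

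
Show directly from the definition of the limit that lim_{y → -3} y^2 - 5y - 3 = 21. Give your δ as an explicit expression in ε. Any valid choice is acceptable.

Fix ε > 0. We want δ > 0 such that 0 < |y + 3| < δ implies |(y^2 - 5y - 3) − 21| < ε.
(y^2 - 5y - 3) − 21 = y^2 - 5y - 24 = (y + 3)(y - 8).
So |(y^2 - 5y - 3) − 21| = |y + 3|·|y - 8|.
Require δ ≤ 1. Then |y + 3| < 1 gives |y| < 4, and by the triangle inequality |y - 8| ≤ 4 + 8 = 12.
Hence |(y^2 - 5y - 3) − 21| ≤ 12|y + 3| < ε provided |y + 3| < ε/12.
Take δ = min(1, ε/12). Then 0 < |y + 3| < δ gives both |y + 3| < 1 and |y + 3| < ε/12, so |(y^2 - 5y - 3) − 21| < ε.

δ = min(1, ε/12)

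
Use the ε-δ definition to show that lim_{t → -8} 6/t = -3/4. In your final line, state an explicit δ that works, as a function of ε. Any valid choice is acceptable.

Let ε > 0. We seek δ > 0 such that 0 < |t + 8| < δ implies |6/t + 3/4| < ε.
|6/t + 3/4| = 6·|-8 − t|/(8·|t|) = 6|t + 8|/(8|t|).
Require δ ≤ 4 so that |t| > 8 − 4 = 4, hence 8|t| > 32.
Then |6/t + 3/4| < 6|t + 8|/32, which is < ε when |t + 8| < (16/3)ε.
Take δ = min(4, (16/3)ε). Then 0 < |t + 8| < δ gives both |t + 8| < 4 and |t + 8| < (16/3)ε, so |6/t + 3/4| < ε.

δ = min(4, (16/3)ε)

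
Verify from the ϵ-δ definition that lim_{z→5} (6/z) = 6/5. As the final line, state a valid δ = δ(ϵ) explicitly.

Suppose ϵ > 0. We seek δ > 0 such that 0 < |z − 5| < δ implies |6/z − (6/5)| < ϵ.
|6/z − (6/5)| = 6·|5 − z|/(5·|z|) = 6|z − 5|/(5|z|).
Require δ ≤ 5/2 so that |z| > 5 − 5/2 = 5/2, hence 5|z| > 25/2.
Then |6/z − (6/5)| < 6|z − 5|/(25/2), which is < ϵ when |z − 5| < (25/12)ϵ.
Take δ = min(5/2, (25/12)ϵ). Then 0 < |z − 5| < δ gives both |z − 5| < 5/2 and |z − 5| < (25/12)ϵ, so |6/z − (6/5)| < ϵ.

δ = min(5/2, (25/12)ϵ)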